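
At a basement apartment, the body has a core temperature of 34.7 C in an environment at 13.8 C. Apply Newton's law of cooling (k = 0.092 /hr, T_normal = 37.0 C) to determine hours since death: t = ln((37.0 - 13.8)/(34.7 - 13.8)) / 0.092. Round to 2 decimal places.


Using Newton's law of cooling:
t = ln((T_normal - T_ambient) / (T_body - T_ambient)) / k
T_normal - T_ambient = 23.2
T_body - T_ambient = 20.9
Ratio = 1.110048
ln(ratio) = 0.104403
t = 0.104403 / 0.092 = 1.13 hours

1.13


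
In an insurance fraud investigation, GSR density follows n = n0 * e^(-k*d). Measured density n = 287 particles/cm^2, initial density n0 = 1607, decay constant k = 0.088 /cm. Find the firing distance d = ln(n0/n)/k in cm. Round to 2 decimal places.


GSR distance calculation:
n0/n = 1607 / 287 = 5.599303
ln(n0/n) = 1.722642
d = 1.722642 / 0.088 = 19.58 cm

19.58


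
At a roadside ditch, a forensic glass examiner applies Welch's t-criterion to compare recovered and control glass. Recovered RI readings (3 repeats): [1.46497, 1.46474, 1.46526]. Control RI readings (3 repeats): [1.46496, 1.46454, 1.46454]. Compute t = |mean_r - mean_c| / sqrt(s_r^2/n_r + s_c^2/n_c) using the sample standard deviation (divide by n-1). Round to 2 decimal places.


Welch's t-criterion for glass RI comparison:
Recovered mean = sum / n_r = 4.39497 / 3 = 1.46499
Control mean = sum / n_c = 4.39404 / 3 = 1.46468
Recovered sample variance s_r^2 = 6.79e-08
Control sample variance s_c^2 = 5.88e-08
Welch SE (unpooled) = sqrt(s_r^2/n_r + s_c^2/n_c) = sqrt(2.26333e-08 + 1.96e-08) = sqrt(4.22333e-08) = 0.000205507
|mean_r - mean_c| = 0.00031
t = 0.00031 / 0.000205507 = 1.51

1.51


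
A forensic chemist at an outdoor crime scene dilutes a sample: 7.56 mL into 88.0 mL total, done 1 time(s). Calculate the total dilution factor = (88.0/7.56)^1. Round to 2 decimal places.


Dilution factor calculation:
Single dilution = V_total / V_sample = 88.0 / 7.56 ≈ 11.640212
Number of dilutions = 1
Total DF = (88.0 / 7.56)^1 (full precision, rounded at the end) = 11.64

11.64


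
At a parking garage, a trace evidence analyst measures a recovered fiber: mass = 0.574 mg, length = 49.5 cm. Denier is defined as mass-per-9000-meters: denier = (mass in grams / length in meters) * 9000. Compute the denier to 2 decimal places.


Denier calculation:
Mass in grams = 0.574 mg / 1000 = 0.000574 g
Length in meters = 49.5 cm / 100 = 0.495 m
Linear density = mass / length = 0.000574 / 0.495 = 0.0011596 g/m
Denier = (g/m) * 9000 = 0.0011596 * 9000 = 10.44

10.44


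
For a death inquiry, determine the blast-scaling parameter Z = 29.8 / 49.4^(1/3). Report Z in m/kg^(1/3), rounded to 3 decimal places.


Scaled distance calculation:
W^(1/3) = 49.4^(1/3) = 3.669236
Z = R / W^(1/3) = 29.8 / 3.669236
Z = 8.122 m/kg^(1/3)

8.122


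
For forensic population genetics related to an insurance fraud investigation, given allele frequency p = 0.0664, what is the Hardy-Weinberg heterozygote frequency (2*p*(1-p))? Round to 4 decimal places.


Hardy-Weinberg heterozygote frequency:
q = 1 - p = 1 - 0.0664 = 0.9336
2pq = 2 * 0.0664 * 0.9336 = 0.1240

0.1240


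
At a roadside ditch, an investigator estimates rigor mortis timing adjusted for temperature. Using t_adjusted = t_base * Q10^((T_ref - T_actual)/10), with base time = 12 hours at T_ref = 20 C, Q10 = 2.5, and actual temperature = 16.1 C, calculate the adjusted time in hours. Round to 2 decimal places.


Rigor mortis time adjustment:
Exponent = (T_ref - T_actual) / 10 = (20 - 16.1) / 10 = 0.39
Q10 factor = 2.5^0.39 = 1.42954
t_adjusted = 12 * 1.42954 = 17.15 hours

17.15


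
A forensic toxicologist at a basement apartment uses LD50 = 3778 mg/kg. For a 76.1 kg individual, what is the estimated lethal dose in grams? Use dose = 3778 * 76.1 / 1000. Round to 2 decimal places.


Lethal dose calculation:
Lethal dose = LD50 * body_weight / 1000
= 3778 * 76.1 / 1000
= 287505.8 / 1000
= 287.51 g

287.51


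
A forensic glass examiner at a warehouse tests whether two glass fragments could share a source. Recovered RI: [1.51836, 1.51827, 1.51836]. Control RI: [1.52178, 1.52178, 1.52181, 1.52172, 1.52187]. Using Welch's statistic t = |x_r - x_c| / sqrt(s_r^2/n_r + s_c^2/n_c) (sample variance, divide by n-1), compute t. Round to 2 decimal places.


Welch's t-criterion for glass RI comparison:
Recovered mean = sum / n_r = 4.55499 / 3 = 1.51833
Control mean = sum / n_c = 7.60896 / 5 = 1.521792
Recovered sample variance s_r^2 = 2.7e-09
Control sample variance s_c^2 = 2.97e-09
Welch SE (unpooled) = sqrt(s_r^2/n_r + s_c^2/n_c) = sqrt(9e-10 + 5.94e-10) = sqrt(1.494e-09) = 3.86523e-05
|mean_r - mean_c| = 0.003462
t = 0.003462 / 3.86523e-05 = 89.57

89.57


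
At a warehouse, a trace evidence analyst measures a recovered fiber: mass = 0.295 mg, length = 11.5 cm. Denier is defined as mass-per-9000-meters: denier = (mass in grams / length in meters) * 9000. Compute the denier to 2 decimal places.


Denier calculation:
Mass in grams = 0.295 mg / 1000 = 0.000295 g
Length in meters = 11.5 cm / 100 = 0.115 m
Linear density = mass / length = 0.000295 / 0.115 = 0.00256522 g/m
Denier = (g/m) * 9000 = 0.00256522 * 9000 = 23.09

23.09


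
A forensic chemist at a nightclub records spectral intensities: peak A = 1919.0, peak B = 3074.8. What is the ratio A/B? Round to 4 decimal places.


Spectral peak ratio:
Peak A = 1919.0 counts
Peak B = 3074.8 counts
Ratio = 1919.0 / 3074.8 = 0.6241

0.6241


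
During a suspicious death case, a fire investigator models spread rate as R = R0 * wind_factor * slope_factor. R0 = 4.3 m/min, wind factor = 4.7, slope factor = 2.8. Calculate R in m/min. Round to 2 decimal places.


Fire spread rate calculation:
R = R0 * wind_factor * slope_factor
= 4.3 * 4.7 * 2.8
= 20.21 * 2.8
= 56.59 m/min

56.59


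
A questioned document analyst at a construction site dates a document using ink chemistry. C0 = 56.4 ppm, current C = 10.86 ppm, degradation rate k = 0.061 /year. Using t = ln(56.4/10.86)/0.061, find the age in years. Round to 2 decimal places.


Document age estimation:
C0/C = 56.4 / 10.86 = 5.19337
ln(C0/C) = 1.647383
t = 1.647383 / 0.061 = 27.01 years

27.01


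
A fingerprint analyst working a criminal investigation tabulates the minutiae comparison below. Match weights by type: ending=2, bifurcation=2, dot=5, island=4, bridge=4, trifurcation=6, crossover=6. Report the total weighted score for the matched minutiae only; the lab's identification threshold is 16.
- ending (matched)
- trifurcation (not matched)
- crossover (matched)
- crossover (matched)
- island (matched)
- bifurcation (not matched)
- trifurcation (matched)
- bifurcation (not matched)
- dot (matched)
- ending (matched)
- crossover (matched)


Weighted minutiae match score:
  ending: matched, +2 (running total 2)
  trifurcation: not matched, +0
  crossover: matched, +6 (running total 8)
  crossover: matched, +6 (running total 14)
  island: matched, +4 (running total 18)
  bifurcation: not matched, +0
  trifurcation: matched, +6 (running total 24)
  bifurcation: not matched, +0
  dot: matched, +5 (running total 29)
  ending: matched, +2 (running total 31)
  crossover: matched, +6 (running total 37)
Total score = 37
Threshold = 16; verdict = identification

37


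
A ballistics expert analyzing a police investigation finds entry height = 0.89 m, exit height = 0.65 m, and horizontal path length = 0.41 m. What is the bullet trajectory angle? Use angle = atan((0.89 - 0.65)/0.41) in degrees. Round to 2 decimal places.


Bullet trajectory angle:
Height difference = 0.89 - 0.65 = 0.24 m
angle = atan(0.24 / 0.41)
angle = atan(0.585366)
angle = 30.34 degrees

30.34


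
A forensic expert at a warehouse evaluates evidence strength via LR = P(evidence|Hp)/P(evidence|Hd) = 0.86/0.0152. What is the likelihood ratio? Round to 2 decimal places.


Likelihood ratio calculation:
LR = P(E|Hp) / P(E|Hd)
LR = 0.86 / 0.0152
LR = 56.58

56.58


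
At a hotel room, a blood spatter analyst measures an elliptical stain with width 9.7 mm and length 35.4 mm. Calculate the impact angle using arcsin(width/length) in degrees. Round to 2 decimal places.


Blood spatter impact angle calculation:
width / length = 9.7 / 35.4 = 0.274011
angle = arcsin(0.274011)
angle = 15.90 degrees

15.90


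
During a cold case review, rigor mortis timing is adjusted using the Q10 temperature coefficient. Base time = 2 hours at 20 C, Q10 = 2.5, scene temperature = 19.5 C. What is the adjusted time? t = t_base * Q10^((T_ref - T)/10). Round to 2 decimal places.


Rigor mortis time adjustment:
Exponent = (T_ref - T_actual) / 10 = (20 - 19.5) / 10 = 0.05
Q10 factor = 2.5^0.05 = 1.04688
t_adjusted = 2 * 1.04688 = 2.09 hours

2.09


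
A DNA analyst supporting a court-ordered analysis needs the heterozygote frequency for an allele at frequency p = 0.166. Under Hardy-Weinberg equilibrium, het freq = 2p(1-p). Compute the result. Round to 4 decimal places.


Hardy-Weinberg heterozygote frequency:
q = 1 - p = 1 - 0.166 = 0.834
2pq = 2 * 0.166 * 0.834 = 0.2769

0.2769


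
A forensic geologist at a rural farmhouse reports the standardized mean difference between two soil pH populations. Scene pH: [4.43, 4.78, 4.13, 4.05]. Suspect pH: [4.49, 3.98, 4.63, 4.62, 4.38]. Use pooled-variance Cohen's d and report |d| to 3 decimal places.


Pooled-variance Cohen's d for soil pH comparison:
Scene mean = 17.39 / 4 = 4.3475
Suspect mean = 22.1 / 5 = 4.42
Scene sample variance s_s^2 = 0.109892
Suspect sample variance s_c^2 = 0.07105
Pooled variance = ((n_s-1)*s_s^2 + (n_c-1)*s_c^2) / (n_s + n_c - 2) = 0.087696
Pooled SD = sqrt(0.087696) = 0.296135
Mean difference = -0.0725
|d| = |-0.0725| / 0.296135 = 0.245

0.245


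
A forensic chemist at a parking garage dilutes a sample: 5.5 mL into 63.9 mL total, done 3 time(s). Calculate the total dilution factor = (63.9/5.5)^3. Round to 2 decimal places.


Dilution factor calculation:
Single dilution = V_total / V_sample = 63.9 / 5.5 ≈ 11.618182
Number of dilutions = 3
Total DF = (63.9 / 5.5)^3 (full precision, rounded at the end) = 1568.25

1568.25


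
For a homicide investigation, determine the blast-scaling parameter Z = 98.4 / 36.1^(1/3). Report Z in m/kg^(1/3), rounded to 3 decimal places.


Scaled distance calculation:
W^(1/3) = 36.1^(1/3) = 3.304982
Z = R / W^(1/3) = 98.4 / 3.304982
Z = 29.773 m/kg^(1/3)

29.773


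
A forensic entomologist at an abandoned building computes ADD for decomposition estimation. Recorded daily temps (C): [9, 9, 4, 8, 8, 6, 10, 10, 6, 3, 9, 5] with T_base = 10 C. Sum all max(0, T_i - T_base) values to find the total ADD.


Computing ADD day by day:
Day 1: max(0, 9 - 10) = 0
Day 2: max(0, 9 - 10) = 0
Day 3: max(0, 4 - 10) = 0
Day 4: max(0, 8 - 10) = 0
Day 5: max(0, 8 - 10) = 0
Day 6: max(0, 6 - 10) = 0
Day 7: max(0, 10 - 10) = 0
Day 8: max(0, 10 - 10) = 0
Day 9: max(0, 6 - 10) = 0
Day 10: max(0, 3 - 10) = 0
Day 11: max(0, 9 - 10) = 0
Day 12: max(0, 5 - 10) = 0
Total ADD = 0

0


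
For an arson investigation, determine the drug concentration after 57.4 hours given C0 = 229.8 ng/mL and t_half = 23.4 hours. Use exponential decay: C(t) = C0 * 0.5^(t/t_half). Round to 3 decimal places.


Drug concentration decay:
Number of half-lives = t / t_half = 57.4 / 23.4 = 2.452991
Decay factor = 0.5^2.452991 = 0.18263169
C(t) = 229.8 * 0.18263169 = 41.969 ng/mL

41.969


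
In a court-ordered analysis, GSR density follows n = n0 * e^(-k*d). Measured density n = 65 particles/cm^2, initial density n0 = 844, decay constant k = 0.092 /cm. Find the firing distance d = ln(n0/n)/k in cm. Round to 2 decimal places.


GSR distance calculation:
n0/n = 844 / 65 = 12.984615
ln(n0/n) = 2.563765
d = 2.563765 / 0.092 = 27.87 cm

27.87


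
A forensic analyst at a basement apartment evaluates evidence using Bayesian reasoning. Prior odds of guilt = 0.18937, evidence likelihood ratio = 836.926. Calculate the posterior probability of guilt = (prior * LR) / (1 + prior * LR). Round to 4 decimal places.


Bayesian evidence evaluation:
Posterior odds = prior_odds * LR = 0.18937 * 836.926 = 158.4887
Posterior probability = posterior_odds / (1 + posterior_odds)
= 158.4887 / (1 + 158.4887)
= 158.4887 / 159.4887
= 0.9937

0.9937


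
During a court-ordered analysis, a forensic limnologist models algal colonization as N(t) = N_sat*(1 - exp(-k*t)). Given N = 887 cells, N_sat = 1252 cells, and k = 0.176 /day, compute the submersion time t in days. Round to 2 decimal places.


PMSI from diatom colonization curve:
N / N_sat = 887 / 1252 = 0.708466
1 - N/N_sat = 0.291534
ln(1 - N/N_sat) = -1.232599
t = -ln(1 - N/N_sat) / k = -(-1.232599) / 0.176 = 7.00 days

7.00


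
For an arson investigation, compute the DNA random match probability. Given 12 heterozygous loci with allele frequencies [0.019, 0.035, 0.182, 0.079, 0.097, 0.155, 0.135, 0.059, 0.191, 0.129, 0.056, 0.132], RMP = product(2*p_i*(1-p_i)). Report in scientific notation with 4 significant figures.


Computing RMP for 12 loci:
Locus 1: 2 * 0.019 * 0.981 = 0.037278
Locus 2: 2 * 0.035 * 0.965 = 0.06755
Locus 3: 2 * 0.182 * 0.818 = 0.297752
Locus 4: 2 * 0.079 * 0.921 = 0.145518
Locus 5: 2 * 0.097 * 0.903 = 0.175182
Locus 6: 2 * 0.155 * 0.845 = 0.26195
Locus 7: 2 * 0.135 * 0.865 = 0.23355
Locus 8: 2 * 0.059 * 0.941 = 0.111038
Locus 9: 2 * 0.191 * 0.809 = 0.309038
Locus 10: 2 * 0.129 * 0.871 = 0.224718
Locus 11: 2 * 0.056 * 0.944 = 0.105728
Locus 12: 2 * 0.132 * 0.868 = 0.229152
RMP = 2.185e-10

2.185e-10


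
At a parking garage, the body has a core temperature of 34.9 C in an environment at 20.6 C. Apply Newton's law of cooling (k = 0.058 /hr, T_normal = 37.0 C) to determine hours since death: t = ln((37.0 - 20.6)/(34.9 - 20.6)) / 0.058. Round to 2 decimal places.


Using Newton's law of cooling:
t = ln((T_normal - T_ambient) / (T_body - T_ambient)) / k
T_normal - T_ambient = 16.4
T_body - T_ambient = 14.3
Ratio = 1.146853
ln(ratio) = 0.137022
t = 0.137022 / 0.058 = 2.36 hours

2.36


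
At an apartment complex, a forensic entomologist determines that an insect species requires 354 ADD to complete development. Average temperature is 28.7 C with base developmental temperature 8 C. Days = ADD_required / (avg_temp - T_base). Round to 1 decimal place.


Insect development time:
Effective temperature = avg_temp - T_base = 28.7 - 8 = 20.7 C
Days = ADD / effective_temp = 354 / 20.7 = 17.1 days

17.1


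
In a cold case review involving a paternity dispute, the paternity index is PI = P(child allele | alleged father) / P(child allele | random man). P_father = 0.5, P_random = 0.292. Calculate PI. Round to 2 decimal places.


Paternity Index calculation:
PI = P(allele|father) / P(allele|random)
PI = 0.5 / 0.292
PI = 1.71

1.71


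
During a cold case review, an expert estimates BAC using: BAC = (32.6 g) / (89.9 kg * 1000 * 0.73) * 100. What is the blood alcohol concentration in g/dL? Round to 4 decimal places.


Applying the Widmark formula:
BAC = (dose_g / (body_wt * 1000 * r)) * 100
Denominator = 89.9 * 1000 * 0.73 = 65627
BAC = (32.6 / 65627) * 100
BAC = 0.0497 g/dL

0.0497


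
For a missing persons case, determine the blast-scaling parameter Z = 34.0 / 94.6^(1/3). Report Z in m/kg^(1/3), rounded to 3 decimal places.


Scaled distance calculation:
W^(1/3) = 94.6^(1/3) = 4.55649
Z = R / W^(1/3) = 34.0 / 4.55649
Z = 7.462 m/kg^(1/3)

7.462


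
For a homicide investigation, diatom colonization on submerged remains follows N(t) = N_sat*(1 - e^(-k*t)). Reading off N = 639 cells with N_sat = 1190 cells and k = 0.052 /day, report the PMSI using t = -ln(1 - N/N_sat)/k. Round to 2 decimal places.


PMSI from diatom colonization curve:
N / N_sat = 639 / 1190 = 0.536975
1 - N/N_sat = 0.463025
ln(1 - N/N_sat) = -0.769974
t = -ln(1 - N/N_sat) / k = -(-0.769974) / 0.052 = 14.81 days

14.81


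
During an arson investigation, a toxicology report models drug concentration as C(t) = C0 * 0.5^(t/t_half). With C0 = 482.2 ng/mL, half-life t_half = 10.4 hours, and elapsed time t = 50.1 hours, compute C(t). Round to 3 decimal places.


Drug concentration decay:
Number of half-lives = t / t_half = 50.1 / 10.4 = 4.817308
Decay factor = 0.5^4.817308 = 0.03546874
C(t) = 482.2 * 0.03546874 = 17.103 ng/mL

17.103


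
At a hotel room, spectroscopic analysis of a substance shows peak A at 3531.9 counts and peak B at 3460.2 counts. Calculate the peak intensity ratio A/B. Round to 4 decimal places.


Spectral peak ratio:
Peak A = 3531.9 counts
Peak B = 3460.2 counts
Ratio = 3531.9 / 3460.2 = 1.0207

1.0207


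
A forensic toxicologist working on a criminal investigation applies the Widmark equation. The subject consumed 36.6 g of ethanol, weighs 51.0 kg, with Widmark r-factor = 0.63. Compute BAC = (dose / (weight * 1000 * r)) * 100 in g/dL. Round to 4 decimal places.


Applying the Widmark formula:
BAC = (dose_g / (body_wt * 1000 * r)) * 100
Denominator = 51.0 * 1000 * 0.63 = 32130
BAC = (36.6 / 32130) * 100
BAC = 0.1139 g/dL

0.1139


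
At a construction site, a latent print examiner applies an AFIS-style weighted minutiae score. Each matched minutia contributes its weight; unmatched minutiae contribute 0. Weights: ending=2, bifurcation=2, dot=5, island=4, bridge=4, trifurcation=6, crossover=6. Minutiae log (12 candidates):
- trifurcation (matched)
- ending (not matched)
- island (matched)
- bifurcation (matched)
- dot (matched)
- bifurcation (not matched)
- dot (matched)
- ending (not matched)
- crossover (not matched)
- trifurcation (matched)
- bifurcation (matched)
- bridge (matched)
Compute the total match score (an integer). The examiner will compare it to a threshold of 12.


Weighted minutiae match score:
  trifurcation: matched, +6 (running total 6)
  ending: not matched, +0
  island: matched, +4 (running total 10)
  bifurcation: matched, +2 (running total 12)
  dot: matched, +5 (running total 17)
  bifurcation: not matched, +0
  dot: matched, +5 (running total 22)
  ending: not matched, +0
  crossover: not matched, +0
  trifurcation: matched, +6 (running total 28)
  bifurcation: matched, +2 (running total 30)
  bridge: matched, +4 (running total 34)
Total score = 34
Threshold = 12; verdict = identification

34


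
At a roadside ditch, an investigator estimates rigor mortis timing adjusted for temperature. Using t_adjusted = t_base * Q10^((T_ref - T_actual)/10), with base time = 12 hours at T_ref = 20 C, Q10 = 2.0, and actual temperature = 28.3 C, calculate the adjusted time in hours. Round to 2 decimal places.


Rigor mortis time adjustment:
Exponent = (T_ref - T_actual) / 10 = (20 - 28.3) / 10 = -0.83
Q10 factor = 2.0^-0.83 = 0.56253
t_adjusted = 12 * 0.56253 = 6.75 hours

6.75


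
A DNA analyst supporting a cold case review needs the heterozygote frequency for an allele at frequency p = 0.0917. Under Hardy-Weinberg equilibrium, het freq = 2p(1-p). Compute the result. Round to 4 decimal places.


Hardy-Weinberg heterozygote frequency:
q = 1 - p = 1 - 0.0917 = 0.9083
2pq = 2 * 0.0917 * 0.9083 = 0.1666

0.1666


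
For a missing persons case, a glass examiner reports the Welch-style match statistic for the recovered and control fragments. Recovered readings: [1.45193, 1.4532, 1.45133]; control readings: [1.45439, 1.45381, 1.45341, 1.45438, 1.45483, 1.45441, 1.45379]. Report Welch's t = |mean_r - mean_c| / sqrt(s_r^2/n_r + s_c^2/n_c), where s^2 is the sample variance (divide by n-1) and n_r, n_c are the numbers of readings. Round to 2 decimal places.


Welch's t-criterion for glass RI comparison:
Recovered mean = sum / n_r = 4.35646 / 3 = 1.4521533
Control mean = sum / n_c = 10.17902 / 7 = 1.4541457
Recovered sample variance s_r^2 = 9.11633e-07
Control sample variance s_c^2 = 2.38862e-07
Welch SE (unpooled) = sqrt(s_r^2/n_r + s_c^2/n_c) = sqrt(3.03878e-07 + 3.41231e-08) = sqrt(3.38001e-07) = 0.000581379
|mean_r - mean_c| = 0.00199238
t = 0.00199238 / 0.000581379 = 3.43

3.43


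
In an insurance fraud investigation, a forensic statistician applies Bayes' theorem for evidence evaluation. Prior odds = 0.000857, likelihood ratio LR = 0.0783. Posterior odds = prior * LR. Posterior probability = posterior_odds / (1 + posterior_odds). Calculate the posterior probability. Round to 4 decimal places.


Bayesian evidence evaluation:
Posterior odds = prior_odds * LR = 0.000857 * 0.0783 = 0.0000671031
Posterior probability = posterior_odds / (1 + posterior_odds)
= 0.0000671031 / (1 + 0.0000671031)
= 0.0000671031 / 1.0000671031
= 0.0001

0.0001


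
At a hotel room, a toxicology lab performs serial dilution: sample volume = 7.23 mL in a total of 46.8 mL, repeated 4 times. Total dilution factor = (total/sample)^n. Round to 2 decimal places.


Dilution factor calculation:
Single dilution = V_total / V_sample = 46.8 / 7.23 ≈ 6.473029
Number of dilutions = 4
Total DF = (46.8 / 7.23)^4 (full precision, rounded at the end) = 1755.62

1755.62


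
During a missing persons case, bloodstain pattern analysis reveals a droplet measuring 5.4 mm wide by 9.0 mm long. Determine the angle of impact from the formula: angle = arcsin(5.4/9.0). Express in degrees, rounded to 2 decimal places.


Blood spatter impact angle calculation:
width / length = 5.4 / 9.0 = 0.6
angle = arcsin(0.6)
angle = 36.87 degrees

36.87


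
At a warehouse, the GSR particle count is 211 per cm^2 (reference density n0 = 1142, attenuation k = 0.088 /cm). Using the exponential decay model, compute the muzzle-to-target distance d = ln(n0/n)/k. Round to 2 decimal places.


GSR distance calculation:
n0/n = 1142 / 211 = 5.412322
ln(n0/n) = 1.688678
d = 1.688678 / 0.088 = 19.19 cm

19.19


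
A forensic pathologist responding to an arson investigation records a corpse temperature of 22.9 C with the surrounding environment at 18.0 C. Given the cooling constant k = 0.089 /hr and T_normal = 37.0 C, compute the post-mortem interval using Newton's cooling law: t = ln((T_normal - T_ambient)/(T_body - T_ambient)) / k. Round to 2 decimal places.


Using Newton's law of cooling:
t = ln((T_normal - T_ambient) / (T_body - T_ambient)) / k
T_normal - T_ambient = 19.0
T_body - T_ambient = 4.9
Ratio = 3.877551
ln(ratio) = 1.355204
t = 1.355204 / 0.089 = 15.23 hours

15.23


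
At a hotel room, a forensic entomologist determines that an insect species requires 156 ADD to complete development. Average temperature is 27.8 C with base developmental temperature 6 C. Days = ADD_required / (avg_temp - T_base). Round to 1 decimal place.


Insect development time:
Effective temperature = avg_temp - T_base = 27.8 - 6 = 21.8 C
Days = ADD / effective_temp = 156 / 21.8 = 7.2 days

7.2


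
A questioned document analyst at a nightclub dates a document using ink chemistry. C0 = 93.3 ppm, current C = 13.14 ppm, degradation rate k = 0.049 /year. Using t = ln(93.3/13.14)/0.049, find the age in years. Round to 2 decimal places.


Document age estimation:
C0/C = 93.3 / 13.14 = 7.100457
ln(C0/C) = 1.960159
t = 1.960159 / 0.049 = 40.00 years

40.00


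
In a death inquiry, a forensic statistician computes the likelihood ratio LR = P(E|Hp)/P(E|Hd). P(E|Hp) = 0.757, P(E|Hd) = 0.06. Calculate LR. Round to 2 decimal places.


Likelihood ratio calculation:
LR = P(E|Hp) / P(E|Hd)
LR = 0.757 / 0.06
LR = 12.62

12.62


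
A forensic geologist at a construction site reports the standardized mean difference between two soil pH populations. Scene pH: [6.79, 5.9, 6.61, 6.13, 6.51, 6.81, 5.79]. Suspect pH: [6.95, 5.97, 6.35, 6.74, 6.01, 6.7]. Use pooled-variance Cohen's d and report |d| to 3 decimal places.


Pooled-variance Cohen's d for soil pH comparison:
Scene mean = 44.54 / 7 = 6.362857
Suspect mean = 38.72 / 6 = 6.453333
Scene sample variance s_s^2 = 0.176957
Suspect sample variance s_c^2 = 0.166107
Pooled variance = ((n_s-1)*s_s^2 + (n_c-1)*s_c^2) / (n_s + n_c - 2) = 0.172025
Pooled SD = sqrt(0.172025) = 0.414759
Mean difference = -0.090476
|d| = |-0.090476| / 0.414759 = 0.218

0.218


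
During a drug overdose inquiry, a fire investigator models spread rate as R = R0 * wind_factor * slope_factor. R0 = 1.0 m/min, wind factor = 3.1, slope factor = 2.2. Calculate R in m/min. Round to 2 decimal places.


Fire spread rate calculation:
R = R0 * wind_factor * slope_factor
= 1.0 * 3.1 * 2.2
= 3.1 * 2.2
= 6.82 m/min

6.82


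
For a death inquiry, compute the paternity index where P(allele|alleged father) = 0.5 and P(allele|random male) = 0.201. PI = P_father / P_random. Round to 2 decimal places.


Paternity Index calculation:
PI = P(allele|father) / P(allele|random)
PI = 0.5 / 0.201
PI = 2.49

2.49


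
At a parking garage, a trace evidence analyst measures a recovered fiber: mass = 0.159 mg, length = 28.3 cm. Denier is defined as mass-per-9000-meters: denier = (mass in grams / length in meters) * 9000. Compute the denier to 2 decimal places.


Denier calculation:
Mass in grams = 0.159 mg / 1000 = 0.000159 g
Length in meters = 28.3 cm / 100 = 0.283 m
Linear density = mass / length = 0.000159 / 0.283 = 0.00056184 g/m
Denier = (g/m) * 9000 = 0.00056184 * 9000 = 5.06

5.06


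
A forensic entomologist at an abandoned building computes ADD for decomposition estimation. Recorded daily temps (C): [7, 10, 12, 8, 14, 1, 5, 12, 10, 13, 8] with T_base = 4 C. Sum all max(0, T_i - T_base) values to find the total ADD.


Computing ADD day by day:
Day 1: max(0, 7 - 4) = 3
Day 2: max(0, 10 - 4) = 6
Day 3: max(0, 12 - 4) = 8
Day 4: max(0, 8 - 4) = 4
Day 5: max(0, 14 - 4) = 10
Day 6: max(0, 1 - 4) = 0
Day 7: max(0, 5 - 4) = 1
Day 8: max(0, 12 - 4) = 8
Day 9: max(0, 10 - 4) = 6
Day 10: max(0, 13 - 4) = 9
Day 11: max(0, 8 - 4) = 4
Total ADD = 59

59


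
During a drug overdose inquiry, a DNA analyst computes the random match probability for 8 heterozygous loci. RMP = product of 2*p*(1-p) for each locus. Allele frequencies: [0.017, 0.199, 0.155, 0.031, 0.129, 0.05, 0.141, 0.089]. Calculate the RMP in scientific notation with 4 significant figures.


Computing RMP for 8 loci:
Locus 1: 2 * 0.017 * 0.983 = 0.033422
Locus 2: 2 * 0.199 * 0.801 = 0.318798
Locus 3: 2 * 0.155 * 0.845 = 0.26195
Locus 4: 2 * 0.031 * 0.969 = 0.060078
Locus 5: 2 * 0.129 * 0.871 = 0.224718
Locus 6: 2 * 0.05 * 0.95 = 0.095
Locus 7: 2 * 0.141 * 0.859 = 0.242238
Locus 8: 2 * 0.089 * 0.911 = 0.162158
RMP = 1.406e-07

1.406e-07


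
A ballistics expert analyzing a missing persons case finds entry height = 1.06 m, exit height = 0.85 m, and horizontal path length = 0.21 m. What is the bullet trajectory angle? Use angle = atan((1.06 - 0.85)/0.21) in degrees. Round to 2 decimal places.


Bullet trajectory angle:
Height difference = 1.06 - 0.85 = 0.21 m
angle = atan(0.21 / 0.21)
angle = atan(1)
angle = 45.00 degrees

45.00


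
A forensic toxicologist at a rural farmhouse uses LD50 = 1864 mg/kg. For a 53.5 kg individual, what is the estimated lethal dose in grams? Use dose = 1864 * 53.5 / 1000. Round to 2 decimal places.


Lethal dose calculation:
Lethal dose = LD50 * body_weight / 1000
= 1864 * 53.5 / 1000
= 99724 / 1000
= 99.72 g

99.72


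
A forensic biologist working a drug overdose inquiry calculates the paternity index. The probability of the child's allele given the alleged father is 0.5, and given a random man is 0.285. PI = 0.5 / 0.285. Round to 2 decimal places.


Paternity Index calculation:
PI = P(allele|father) / P(allele|random)
PI = 0.5 / 0.285
PI = 1.75

1.75


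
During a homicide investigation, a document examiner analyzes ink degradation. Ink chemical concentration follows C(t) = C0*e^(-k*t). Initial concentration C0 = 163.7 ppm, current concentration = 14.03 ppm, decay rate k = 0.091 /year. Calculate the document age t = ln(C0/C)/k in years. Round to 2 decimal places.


Document age estimation:
C0/C = 163.7 / 14.03 = 11.667855
ln(C0/C) = 2.456838
t = 2.456838 / 0.091 = 27.00 years

27.00


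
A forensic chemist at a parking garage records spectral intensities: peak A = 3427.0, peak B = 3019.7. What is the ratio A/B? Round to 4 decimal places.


Spectral peak ratio:
Peak A = 3427.0 counts
Peak B = 3019.7 counts
Ratio = 3427.0 / 3019.7 = 1.1349

1.1349


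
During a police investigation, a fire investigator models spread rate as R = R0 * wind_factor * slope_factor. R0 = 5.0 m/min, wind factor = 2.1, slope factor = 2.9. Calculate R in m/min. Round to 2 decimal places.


Fire spread rate calculation:
R = R0 * wind_factor * slope_factor
= 5.0 * 2.1 * 2.9
= 10.5 * 2.9
= 30.45 m/min

30.45


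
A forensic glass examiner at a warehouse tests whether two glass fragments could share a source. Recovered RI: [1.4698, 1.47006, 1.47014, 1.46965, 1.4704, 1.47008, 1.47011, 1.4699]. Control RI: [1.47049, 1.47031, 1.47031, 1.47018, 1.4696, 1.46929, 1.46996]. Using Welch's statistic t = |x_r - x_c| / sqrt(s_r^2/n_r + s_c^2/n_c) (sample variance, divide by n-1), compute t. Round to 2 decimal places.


Welch's t-criterion for glass RI comparison:
Recovered mean = sum / n_r = 11.76014 / 8 = 1.4700175
Control mean = sum / n_c = 10.29014 / 7 = 1.47002
Recovered sample variance s_r^2 = 5.31071e-08
Control sample variance s_c^2 = 1.87933e-07
Welch SE (unpooled) = sqrt(s_r^2/n_r + s_c^2/n_c) = sqrt(6.63839e-09 + 2.68476e-08) = sqrt(3.3486e-08) = 0.000182992
|mean_r - mean_c| = 2.5e-06
t = 2.5e-06 / 0.000182992 = 0.01

0.01


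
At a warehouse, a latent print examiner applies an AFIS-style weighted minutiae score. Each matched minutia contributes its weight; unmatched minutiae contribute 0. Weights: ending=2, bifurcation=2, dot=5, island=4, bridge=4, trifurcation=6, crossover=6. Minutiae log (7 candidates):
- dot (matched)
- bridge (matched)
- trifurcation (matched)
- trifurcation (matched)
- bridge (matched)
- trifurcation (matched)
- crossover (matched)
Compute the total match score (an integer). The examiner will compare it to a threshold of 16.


Weighted minutiae match score:
  dot: matched, +5 (running total 5)
  bridge: matched, +4 (running total 9)
  trifurcation: matched, +6 (running total 15)
  trifurcation: matched, +6 (running total 21)
  bridge: matched, +4 (running total 25)
  trifurcation: matched, +6 (running total 31)
  crossover: matched, +6 (running total 37)
Total score = 37
Threshold = 16; verdict = identification

37


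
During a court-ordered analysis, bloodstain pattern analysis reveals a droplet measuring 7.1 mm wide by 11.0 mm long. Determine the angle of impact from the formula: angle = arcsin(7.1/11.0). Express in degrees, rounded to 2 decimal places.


Blood spatter impact angle calculation:
width / length = 7.1 / 11.0 = 0.645455
angle = arcsin(0.645455)
angle = 40.20 degrees

40.20


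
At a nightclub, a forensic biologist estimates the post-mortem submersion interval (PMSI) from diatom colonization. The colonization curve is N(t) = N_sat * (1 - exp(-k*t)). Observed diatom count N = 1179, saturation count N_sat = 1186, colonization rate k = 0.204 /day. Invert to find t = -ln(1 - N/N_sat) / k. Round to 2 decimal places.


PMSI from diatom colonization curve:
N / N_sat = 1179 / 1186 = 0.994098
1 - N/N_sat = 0.005902
ln(1 - N/N_sat) = -5.132464
t = -ln(1 - N/N_sat) / k = -(-5.132464) / 0.204 = 25.16 days

25.16


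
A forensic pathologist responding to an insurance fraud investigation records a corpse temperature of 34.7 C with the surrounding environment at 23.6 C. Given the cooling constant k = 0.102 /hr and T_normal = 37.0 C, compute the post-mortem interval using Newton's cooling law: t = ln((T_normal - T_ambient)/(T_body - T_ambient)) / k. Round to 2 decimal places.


Using Newton's law of cooling:
t = ln((T_normal - T_ambient) / (T_body - T_ambient)) / k
T_normal - T_ambient = 13.4
T_body - T_ambient = 11.1
Ratio = 1.207207
ln(ratio) = 0.188309
t = 0.188309 / 0.102 = 1.85 hours

1.85


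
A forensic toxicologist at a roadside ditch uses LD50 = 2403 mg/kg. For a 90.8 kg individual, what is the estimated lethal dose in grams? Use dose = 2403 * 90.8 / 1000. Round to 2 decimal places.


Lethal dose calculation:
Lethal dose = LD50 * body_weight / 1000
= 2403 * 90.8 / 1000
= 218192.4 / 1000
= 218.19 g

218.19


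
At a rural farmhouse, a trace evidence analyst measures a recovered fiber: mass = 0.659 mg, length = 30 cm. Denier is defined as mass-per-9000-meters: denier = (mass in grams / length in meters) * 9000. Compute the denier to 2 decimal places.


Denier calculation:
Mass in grams = 0.659 mg / 1000 = 0.000659 g
Length in meters = 30 cm / 100 = 0.3 m
Linear density = mass / length = 0.000659 / 0.3 = 0.00219667 g/m
Denier = (g/m) * 9000 = 0.00219667 * 9000 = 19.77

19.77


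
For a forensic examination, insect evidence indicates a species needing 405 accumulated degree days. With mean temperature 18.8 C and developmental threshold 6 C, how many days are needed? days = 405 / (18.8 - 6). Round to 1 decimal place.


Insect development time:
Effective temperature = avg_temp - T_base = 18.8 - 6 = 12.8 C
Days = ADD / effective_temp = 405 / 12.8 = 31.6 days

31.6


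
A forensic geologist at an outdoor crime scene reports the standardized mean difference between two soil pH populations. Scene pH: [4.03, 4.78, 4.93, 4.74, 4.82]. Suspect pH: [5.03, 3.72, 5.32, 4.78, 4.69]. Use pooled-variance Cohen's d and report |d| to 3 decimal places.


Pooled-variance Cohen's d for soil pH comparison:
Scene mean = 23.3 / 5 = 4.66
Suspect mean = 23.54 / 5 = 4.708
Scene sample variance s_s^2 = 0.12905
Suspect sample variance s_c^2 = 0.36497
Pooled variance = ((n_s-1)*s_s^2 + (n_c-1)*s_c^2) / (n_s + n_c - 2) = 0.24701
Pooled SD = sqrt(0.24701) = 0.497001
Mean difference = -0.048
|d| = |-0.048| / 0.497001 = 0.097

0.097


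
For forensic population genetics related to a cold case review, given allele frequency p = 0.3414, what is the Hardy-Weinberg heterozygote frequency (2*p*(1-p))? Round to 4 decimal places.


Hardy-Weinberg heterozygote frequency:
q = 1 - p = 1 - 0.3414 = 0.6586
2pq = 2 * 0.3414 * 0.6586 = 0.4497

0.4497


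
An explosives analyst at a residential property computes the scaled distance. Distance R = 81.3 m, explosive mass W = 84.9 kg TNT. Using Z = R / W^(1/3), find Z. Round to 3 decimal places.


Scaled distance calculation:
W^(1/3) = 84.9^(1/3) = 4.395105
Z = R / W^(1/3) = 81.3 / 4.395105
Z = 18.498 m/kg^(1/3)

18.498


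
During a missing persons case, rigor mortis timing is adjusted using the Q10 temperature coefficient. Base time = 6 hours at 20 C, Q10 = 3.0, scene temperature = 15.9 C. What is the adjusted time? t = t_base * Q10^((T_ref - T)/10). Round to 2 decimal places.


Rigor mortis time adjustment:
Exponent = (T_ref - T_actual) / 10 = (20 - 15.9) / 10 = 0.41
Q10 factor = 3.0^0.41 = 1.56899
t_adjusted = 6 * 1.56899 = 9.41 hours

9.41


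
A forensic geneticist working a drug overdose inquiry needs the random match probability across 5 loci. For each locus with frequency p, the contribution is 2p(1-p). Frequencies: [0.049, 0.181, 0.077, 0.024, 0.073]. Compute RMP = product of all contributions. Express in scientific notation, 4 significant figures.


Computing RMP for 5 loci:
Locus 1: 2 * 0.049 * 0.951 = 0.093198
Locus 2: 2 * 0.181 * 0.819 = 0.296478
Locus 3: 2 * 0.077 * 0.923 = 0.142142
Locus 4: 2 * 0.024 * 0.976 = 0.046848
Locus 5: 2 * 0.073 * 0.927 = 0.135342
RMP = 2.490e-05

2.490e-05


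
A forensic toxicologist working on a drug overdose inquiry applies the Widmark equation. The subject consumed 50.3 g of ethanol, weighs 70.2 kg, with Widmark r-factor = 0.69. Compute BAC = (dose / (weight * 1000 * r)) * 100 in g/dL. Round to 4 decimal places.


Applying the Widmark formula:
BAC = (dose_g / (body_wt * 1000 * r)) * 100
Denominator = 70.2 * 1000 * 0.69 = 48438
BAC = (50.3 / 48438) * 100
BAC = 0.1038 g/dL

0.1038


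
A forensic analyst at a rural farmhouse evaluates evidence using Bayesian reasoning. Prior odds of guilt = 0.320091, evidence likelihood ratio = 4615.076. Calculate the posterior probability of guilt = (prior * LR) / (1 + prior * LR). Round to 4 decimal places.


Bayesian evidence evaluation:
Posterior odds = prior_odds * LR = 0.320091 * 4615.076 = 1477.244
Posterior probability = posterior_odds / (1 + posterior_odds)
= 1477.244 / (1 + 1477.244)
= 1477.244 / 1478.244
= 0.9993

0.9993


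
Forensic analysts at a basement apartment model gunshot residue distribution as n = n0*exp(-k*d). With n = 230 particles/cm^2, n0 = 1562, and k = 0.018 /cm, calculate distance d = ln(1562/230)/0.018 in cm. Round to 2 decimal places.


GSR distance calculation:
n0/n = 1562 / 230 = 6.791304
ln(n0/n) = 1.915643
d = 1.915643 / 0.018 = 106.42 cm

106.42


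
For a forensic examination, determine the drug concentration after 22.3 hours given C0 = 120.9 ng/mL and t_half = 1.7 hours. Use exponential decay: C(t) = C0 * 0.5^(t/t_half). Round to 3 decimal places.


Drug concentration decay:
Number of half-lives = t / t_half = 22.3 / 1.7 = 13.117647
Decay factor = 0.5^13.117647 = 0.00011251
C(t) = 120.9 * 0.00011251 = 0.014 ng/mL

0.014


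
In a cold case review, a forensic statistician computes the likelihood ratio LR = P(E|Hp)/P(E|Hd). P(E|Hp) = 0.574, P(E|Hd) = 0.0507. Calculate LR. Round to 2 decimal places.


Likelihood ratio calculation:
LR = P(E|Hp) / P(E|Hd)
LR = 0.574 / 0.0507
LR = 11.32

11.32


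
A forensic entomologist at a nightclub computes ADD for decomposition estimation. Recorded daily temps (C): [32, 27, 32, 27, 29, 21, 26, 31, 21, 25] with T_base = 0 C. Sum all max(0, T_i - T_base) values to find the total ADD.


Computing ADD day by day:
Day 1: max(0, 32 - 0) = 32
Day 2: max(0, 27 - 0) = 27
Day 3: max(0, 32 - 0) = 32
Day 4: max(0, 27 - 0) = 27
Day 5: max(0, 29 - 0) = 29
Day 6: max(0, 21 - 0) = 21
Day 7: max(0, 26 - 0) = 26
Day 8: max(0, 31 - 0) = 31
Day 9: max(0, 21 - 0) = 21
Day 10: max(0, 25 - 0) = 25
Total ADD = 271

271


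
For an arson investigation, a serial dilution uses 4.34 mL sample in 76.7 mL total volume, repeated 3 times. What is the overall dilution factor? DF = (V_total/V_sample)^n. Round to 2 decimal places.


Dilution factor calculation:
Single dilution = V_total / V_sample = 76.7 / 4.34 ≈ 17.672811
Number of dilutions = 3
Total DF = (76.7 / 4.34)^3 (full precision, rounded at the end) = 5519.72

5519.72


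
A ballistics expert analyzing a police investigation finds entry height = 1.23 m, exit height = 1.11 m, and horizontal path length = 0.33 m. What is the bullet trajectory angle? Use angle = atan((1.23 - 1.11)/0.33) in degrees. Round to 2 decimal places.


Bullet trajectory angle:
Height difference = 1.23 - 1.11 = 0.12 m
angle = atan(0.12 / 0.33)
angle = atan(0.363636)
angle = 19.98 degrees

19.98


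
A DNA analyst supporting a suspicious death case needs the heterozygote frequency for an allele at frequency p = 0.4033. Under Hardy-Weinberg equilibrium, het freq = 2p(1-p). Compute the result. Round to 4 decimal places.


Hardy-Weinberg heterozygote frequency:
q = 1 - p = 1 - 0.4033 = 0.5967
2pq = 2 * 0.4033 * 0.5967 = 0.4813

0.4813


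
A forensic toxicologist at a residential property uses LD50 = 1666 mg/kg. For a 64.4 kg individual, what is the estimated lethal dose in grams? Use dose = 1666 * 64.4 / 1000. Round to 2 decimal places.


Lethal dose calculation:
Lethal dose = LD50 * body_weight / 1000
= 1666 * 64.4 / 1000
= 107290.4 / 1000
= 107.29 g

107.29


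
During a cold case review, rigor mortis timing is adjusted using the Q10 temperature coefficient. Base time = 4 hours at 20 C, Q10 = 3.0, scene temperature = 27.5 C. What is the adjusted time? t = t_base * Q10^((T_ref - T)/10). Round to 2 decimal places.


Rigor mortis time adjustment:
Exponent = (T_ref - T_actual) / 10 = (20 - 27.5) / 10 = -0.75
Q10 factor = 3.0^-0.75 = 0.43869
t_adjusted = 4 * 0.43869 = 1.75 hours

1.75


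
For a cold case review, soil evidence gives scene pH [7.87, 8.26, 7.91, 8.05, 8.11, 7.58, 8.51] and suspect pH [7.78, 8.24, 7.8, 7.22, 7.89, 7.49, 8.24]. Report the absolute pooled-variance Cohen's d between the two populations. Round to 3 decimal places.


Pooled-variance Cohen's d for soil pH comparison:
Scene mean = 56.29 / 7 = 8.041429
Suspect mean = 54.66 / 7 = 7.808571
Scene sample variance s_s^2 = 0.088614
Suspect sample variance s_c^2 = 0.137948
Pooled variance = ((n_s-1)*s_s^2 + (n_c-1)*s_c^2) / (n_s + n_c - 2) = 0.113281
Pooled SD = sqrt(0.113281) = 0.336572
Mean difference = 0.232857
|d| = |0.232857| / 0.336572 = 0.692

0.692
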